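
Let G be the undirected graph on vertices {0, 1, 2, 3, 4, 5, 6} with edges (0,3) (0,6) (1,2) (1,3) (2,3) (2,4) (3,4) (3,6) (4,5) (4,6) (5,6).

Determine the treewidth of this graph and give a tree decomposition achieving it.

Treewidth 2.
Bags: B1 = {3, 4, 6}  B2 = {2, 3, 4}  B3 = {4, 5, 6}  B4 = {0, 3, 6}  B5 = {1, 2, 3}
Tree: B1–B2, B1–B3, B1–B4, B2–B5

Each bag holds 3 vertices, so the decomposition has width 2, which upper-bounds the treewidth. Conversely, {0, 3, 6} is a clique of size 3, and the vertices of any clique must share a bag in every tree decomposition; so some bag has ≥ 3 vertices and tw(G) ≥ 2. Therefore the treewidth is 2.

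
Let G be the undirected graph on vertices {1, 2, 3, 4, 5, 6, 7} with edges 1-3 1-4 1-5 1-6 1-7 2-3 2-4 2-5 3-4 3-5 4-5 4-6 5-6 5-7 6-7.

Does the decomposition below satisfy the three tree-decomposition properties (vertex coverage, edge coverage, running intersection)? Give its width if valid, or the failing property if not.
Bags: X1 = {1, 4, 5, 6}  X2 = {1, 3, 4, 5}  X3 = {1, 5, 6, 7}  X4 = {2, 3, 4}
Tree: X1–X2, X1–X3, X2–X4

A tree decomposition must satisfy three properties: every vertex lies in some bag; for every edge, both endpoints lie together in some bag; and for every vertex, the bags containing it form a connected subtree. Here edge (5,2) lies in no bag, so the decomposition is invalid.

No — edge (5,2) lies in no bag.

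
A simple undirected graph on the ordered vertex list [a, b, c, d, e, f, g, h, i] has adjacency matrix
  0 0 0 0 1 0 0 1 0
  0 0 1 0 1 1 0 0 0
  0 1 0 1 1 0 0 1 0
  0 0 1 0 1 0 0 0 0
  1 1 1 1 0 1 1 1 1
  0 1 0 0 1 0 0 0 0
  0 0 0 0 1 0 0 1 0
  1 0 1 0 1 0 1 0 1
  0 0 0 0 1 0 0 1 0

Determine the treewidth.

A width-2 tree decomposition is:
Bags: B1 = {e, g, h}  B2 = {e, h, i}  B3 = {c, e, h}  B4 = {c, d, e}  B5 = {b, c, e}  B6 = {b, e, f}  B7 = {a, e, h}
Tree: B1–B2, B1–B3, B3–B4, B3–B5, B5–B6, B2–B7
Every bag has size at most 3, so the width is 3 − 1 = 2 and tw(G) ≤ 2. On the other hand G contains the 3-clique {c, d, e}. A clique must lie in a single bag of any decomposition, so no decomposition can have width below 2. Therefore the treewidth is 2.

2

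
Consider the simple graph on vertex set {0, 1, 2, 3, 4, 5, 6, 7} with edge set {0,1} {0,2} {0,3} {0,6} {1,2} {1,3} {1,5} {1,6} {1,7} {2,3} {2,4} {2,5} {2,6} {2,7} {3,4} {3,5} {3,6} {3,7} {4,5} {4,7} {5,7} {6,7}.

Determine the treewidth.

A width-4 tree decomposition is:
Bags: B1 = {1, 2, 3, 6, 7}  B2 = {1, 2, 3, 5, 7}  B3 = {2, 3, 4, 5, 7}  B4 = {0, 1, 2, 3, 6}
Tree: B1–B2, B2–B3, B1–B4
Each bag holds 5 vertices, so the decomposition has width 4, which upper-bounds the treewidth. On the other hand G contains the 5-clique {1, 2, 3, 5, 7}. A clique must lie in a single bag of any decomposition, so no decomposition can have width below 4. Therefore the treewidth is 4.

4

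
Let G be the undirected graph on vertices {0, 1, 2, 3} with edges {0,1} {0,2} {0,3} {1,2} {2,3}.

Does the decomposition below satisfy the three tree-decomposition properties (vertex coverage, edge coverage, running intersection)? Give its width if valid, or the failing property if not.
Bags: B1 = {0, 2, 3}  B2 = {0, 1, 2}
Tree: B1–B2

Every vertex of G appears in some bag (union = {0, 1, 2, 3}); every edge is covered by a bag; and for each vertex v the set of bags containing v is connected in the bag tree. The decomposition is therefore valid. The largest bag has 3 vertices, so the width is 2.

Yes; width 2.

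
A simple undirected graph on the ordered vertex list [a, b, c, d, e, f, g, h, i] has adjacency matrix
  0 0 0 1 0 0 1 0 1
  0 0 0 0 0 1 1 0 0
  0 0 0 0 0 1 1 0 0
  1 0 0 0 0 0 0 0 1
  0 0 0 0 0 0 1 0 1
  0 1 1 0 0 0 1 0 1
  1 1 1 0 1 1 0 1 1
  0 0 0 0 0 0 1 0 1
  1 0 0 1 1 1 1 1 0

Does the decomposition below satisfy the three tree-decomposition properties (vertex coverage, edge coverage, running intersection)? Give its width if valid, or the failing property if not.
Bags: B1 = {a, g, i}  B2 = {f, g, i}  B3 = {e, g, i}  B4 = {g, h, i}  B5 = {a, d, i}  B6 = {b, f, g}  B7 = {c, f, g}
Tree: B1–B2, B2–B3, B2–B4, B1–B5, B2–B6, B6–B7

Checking the three conditions: (i) the bags cover all of {a, b, c, d, e, f, g, h, i}; (ii) for each edge, some bag contains both endpoints; (iii) the bags containing any fixed vertex form a subtree. All hold, so the decomposition is valid with width 3 − 1 = 2.

Yes; width 2.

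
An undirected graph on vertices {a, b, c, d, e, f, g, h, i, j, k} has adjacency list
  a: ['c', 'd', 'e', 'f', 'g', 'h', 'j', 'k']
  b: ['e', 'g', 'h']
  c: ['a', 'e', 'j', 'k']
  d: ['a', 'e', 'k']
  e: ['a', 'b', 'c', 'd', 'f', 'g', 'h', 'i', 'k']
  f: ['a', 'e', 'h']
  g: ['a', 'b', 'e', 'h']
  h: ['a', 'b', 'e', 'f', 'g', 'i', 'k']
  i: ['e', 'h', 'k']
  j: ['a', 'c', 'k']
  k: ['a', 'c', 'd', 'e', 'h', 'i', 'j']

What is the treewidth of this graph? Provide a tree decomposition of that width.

Treewidth 3.
One optimal decomposition is:
Bags: B1 = {a, e, h, k}  B2 = {a, d, e, k}  B3 = {a, c, e, k}  B4 = {e, h, i, k}  B5 = {a, e, f, h}  B6 = {a, e, g, h}  B7 = {b, e, g, h}  B8 = {a, c, j, k}
Tree: B1–B2, B2–B3, B1–B4, B1–B5, B5–B6, B6–B7, B3–B8

The largest bag has 4 vertices, giving width 3; this decomposition certifies tw(G) ≤ 3. Conversely, {a, c, j, k} is a clique of size 4, and the vertices of any clique must share a bag in every tree decomposition; so some bag has ≥ 4 vertices and tw(G) ≥ 3. Combining the bounds, tw(G) = 3.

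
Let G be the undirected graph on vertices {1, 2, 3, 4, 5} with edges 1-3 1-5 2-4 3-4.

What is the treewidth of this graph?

A width-1 tree decomposition is:
Bags: B1 = {2, 4}  B2 = {3, 4}  B3 = {1, 3}  B4 = {1, 5}
Tree: B1–B2, B2–B3, B3–B4
Each bag holds 2 vertices, so the decomposition has width 1, which upper-bounds the treewidth. Any graph with an edge has treewidth ≥ 1, and G has the edge 4–2. Hence tw(G) = 1 exactly.

1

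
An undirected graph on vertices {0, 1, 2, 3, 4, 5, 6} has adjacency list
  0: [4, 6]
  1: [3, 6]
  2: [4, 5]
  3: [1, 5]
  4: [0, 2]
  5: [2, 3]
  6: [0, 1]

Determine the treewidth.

2

A width-2 tree decomposition is:
Bags: B1 = {2, 3, 5}  B2 = {2, 3, 4}  B3 = {0, 3, 4}  B4 = {0, 3, 6}  B5 = {1, 3, 6}
Tree: B1–B2, B2–B3, B3–B4, B4–B5
The largest bag has 3 vertices, giving width 2; this decomposition certifies tw(G) ≤ 2. Since 3–5–2–4–0–6–1–3 is a cycle in G, G is not acyclic. Forests are exactly the graphs of treewidth ≤ 1, so tw(G) ≥ 2. Combining the bounds, tw(G) = 2.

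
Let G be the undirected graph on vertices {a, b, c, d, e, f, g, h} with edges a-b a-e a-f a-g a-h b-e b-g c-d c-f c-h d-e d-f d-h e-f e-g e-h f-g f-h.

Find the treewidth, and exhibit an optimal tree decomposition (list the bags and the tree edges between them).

Treewidth 3.
Bags: B1 = {a, e, f, g}  B2 = {a, e, f, h}  B3 = {d, e, f, h}  B4 = {c, d, f, h}  B5 = {a, b, e, g}
Tree: B1–B2, B2–B3, B3–B4, B1–B5

Each bag holds 4 vertices, so the decomposition has width 3, which upper-bounds the treewidth. On the other hand G contains the 4-clique {a, e, f, g}. A clique must lie in a single bag of any decomposition, so no decomposition can have width below 3. Therefore the treewidth is 3.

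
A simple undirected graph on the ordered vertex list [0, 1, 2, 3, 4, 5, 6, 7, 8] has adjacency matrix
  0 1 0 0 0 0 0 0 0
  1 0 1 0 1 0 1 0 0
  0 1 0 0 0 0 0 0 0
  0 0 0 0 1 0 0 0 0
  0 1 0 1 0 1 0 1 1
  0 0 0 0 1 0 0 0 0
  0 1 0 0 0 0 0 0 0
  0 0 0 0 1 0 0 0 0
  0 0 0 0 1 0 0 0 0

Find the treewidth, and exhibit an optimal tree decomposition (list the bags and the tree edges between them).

Every bag has size at most 2, so the width is 2 − 1 = 1 and tw(G) ≤ 1. Any graph with an edge has treewidth ≥ 1, and G has the edge 1–4. Therefore the treewidth is 1.

Treewidth 1.
One optimal decomposition is:
Bags: B1 = {1, 4}  B2 = {4, 7}  B3 = {1, 2}  B4 = {1, 6}  B5 = {0, 1}  B6 = {4, 8}  B7 = {3, 4}  B8 = {4, 5}
Tree: B1–B2, B1–B3, B3–B4, B4–B5, B2–B6, B6–B7, B2–B8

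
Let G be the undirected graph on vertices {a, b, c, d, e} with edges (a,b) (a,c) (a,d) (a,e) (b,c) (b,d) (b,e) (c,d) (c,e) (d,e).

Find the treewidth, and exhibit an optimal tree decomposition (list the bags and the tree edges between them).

With just one bag of size 5, the width is 5 − 1 = 4, so tw(G) ≤ 4. Conversely, {a, b, c, d, e} is a clique of size 5, and the vertices of any clique must share a bag in every tree decomposition; so some bag has ≥ 5 vertices and tw(G) ≥ 4. Therefore the treewidth is 4.

Treewidth 4.
One optimal decomposition is:
Bags: B1 = {a, b, c, d, e}
Tree: (single bag)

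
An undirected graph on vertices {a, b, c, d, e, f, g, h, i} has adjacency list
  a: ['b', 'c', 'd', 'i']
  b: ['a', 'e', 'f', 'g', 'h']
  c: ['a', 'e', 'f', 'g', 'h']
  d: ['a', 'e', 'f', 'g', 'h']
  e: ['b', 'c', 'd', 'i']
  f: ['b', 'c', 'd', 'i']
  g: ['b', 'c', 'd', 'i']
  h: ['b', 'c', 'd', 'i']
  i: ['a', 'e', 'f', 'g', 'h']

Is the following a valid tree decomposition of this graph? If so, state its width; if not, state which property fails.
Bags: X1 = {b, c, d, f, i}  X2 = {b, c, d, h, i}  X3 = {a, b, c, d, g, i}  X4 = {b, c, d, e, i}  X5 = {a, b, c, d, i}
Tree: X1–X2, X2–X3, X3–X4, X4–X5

No — bags containing vertex a are not connected in the tree.

A tree decomposition must satisfy three properties: every vertex lies in some bag; for every edge, both endpoints lie together in some bag; and for every vertex, the bags containing it form a connected subtree. Here bags containing vertex a are not connected in the tree, so the decomposition is invalid.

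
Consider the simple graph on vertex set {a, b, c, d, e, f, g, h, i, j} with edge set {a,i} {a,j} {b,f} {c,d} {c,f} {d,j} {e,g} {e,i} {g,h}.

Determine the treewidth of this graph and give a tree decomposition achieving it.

Every bag has size at most 2, so the width is 2 − 1 = 1 and tw(G) ≤ 1. Since G has at least one edge (e.g. h–g), it is not an edgeless graph, so tw(G) ≥ 1. Hence tw(G) = 1 exactly.

Treewidth 1.
Bags: B1 = {g, h}  B2 = {e, g}  B3 = {e, i}  B4 = {a, i}  B5 = {a, j}  B6 = {d, j}  B7 = {c, d}  B8 = {c, f}  B9 = {b, f}
Tree: B1–B2, B2–B3, B3–B4, B4–B5, B5–B6, B6–B7, B7–B8, B8–B9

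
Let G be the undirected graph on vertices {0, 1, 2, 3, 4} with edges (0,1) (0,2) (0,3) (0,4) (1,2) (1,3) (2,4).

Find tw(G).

A width-2 tree decomposition is:
Bags: B1 = {0, 1, 3}  B2 = {0, 1, 2}  B3 = {0, 2, 4}
Tree: B1–B2, B2–B3
The largest bag has 3 vertices, giving width 2; this decomposition certifies tw(G) ≤ 2. For the lower bound, the 3 vertices {0, 1, 2} are pairwise adjacent, and any tree decomposition puts a clique entirely inside one bag — forcing width ≥ 2. Therefore the treewidth is 2.

2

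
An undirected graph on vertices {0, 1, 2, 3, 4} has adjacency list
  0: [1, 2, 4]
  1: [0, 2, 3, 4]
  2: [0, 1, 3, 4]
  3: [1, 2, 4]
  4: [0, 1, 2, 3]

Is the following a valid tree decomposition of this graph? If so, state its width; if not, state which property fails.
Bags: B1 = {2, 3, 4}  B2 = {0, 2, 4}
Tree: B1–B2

No — vertex 1 appears in no bag.

A tree decomposition must satisfy three properties: every vertex lies in some bag; for every edge, both endpoints lie together in some bag; and for every vertex, the bags containing it form a connected subtree. Here vertex 1 appears in no bag, so the decomposition is invalid.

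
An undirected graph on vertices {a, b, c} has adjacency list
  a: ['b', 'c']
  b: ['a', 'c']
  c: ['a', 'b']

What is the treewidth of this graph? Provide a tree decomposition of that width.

With just one bag of size 3, the width is 3 − 1 = 2, so tw(G) ≤ 2. For the lower bound, the 3 vertices {a, b, c} are pairwise adjacent, and any tree decomposition puts a clique entirely inside one bag — forcing width ≥ 2. Therefore the treewidth is 2.

Treewidth 2.
One such decomposition:
Bags: B1 = {a, b, c}
Tree: (single bag)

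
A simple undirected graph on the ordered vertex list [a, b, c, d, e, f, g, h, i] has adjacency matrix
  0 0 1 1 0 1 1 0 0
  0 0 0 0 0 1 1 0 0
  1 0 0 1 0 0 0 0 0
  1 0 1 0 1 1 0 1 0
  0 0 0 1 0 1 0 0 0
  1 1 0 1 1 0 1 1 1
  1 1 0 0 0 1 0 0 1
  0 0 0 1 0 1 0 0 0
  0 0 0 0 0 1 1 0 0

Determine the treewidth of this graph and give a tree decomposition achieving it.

Treewidth 2.
Bags: B1 = {a, f, g}  B2 = {a, d, f}  B3 = {a, c, d}  B4 = {f, g, i}  B5 = {d, e, f}  B6 = {d, f, h}  B7 = {b, f, g}
Tree: B1–B2, B2–B3, B1–B4, B2–B5, B2–B6, B1–B7

Every bag has size at most 3, so the width is 3 − 1 = 2 and tw(G) ≤ 2. On the other hand G contains the 3-clique {a, c, d}. A clique must lie in a single bag of any decomposition, so no decomposition can have width below 2. Hence tw(G) = 2 exactly.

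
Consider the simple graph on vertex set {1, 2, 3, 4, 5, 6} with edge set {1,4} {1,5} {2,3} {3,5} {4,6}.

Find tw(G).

1

A width-1 tree decomposition is:
Bags: B1 = {4, 6}  B2 = {1, 4}  B3 = {1, 5}  B4 = {3, 5}  B5 = {2, 3}
Tree: B1–B2, B2–B3, B3–B4, B4–B5
The largest bag has 2 vertices, giving width 1; this decomposition certifies tw(G) ≤ 1. Since G has at least one edge (e.g. 6–4), it is not an edgeless graph, so tw(G) ≥ 1. The upper and lower bounds meet at 1, so that is the treewidth.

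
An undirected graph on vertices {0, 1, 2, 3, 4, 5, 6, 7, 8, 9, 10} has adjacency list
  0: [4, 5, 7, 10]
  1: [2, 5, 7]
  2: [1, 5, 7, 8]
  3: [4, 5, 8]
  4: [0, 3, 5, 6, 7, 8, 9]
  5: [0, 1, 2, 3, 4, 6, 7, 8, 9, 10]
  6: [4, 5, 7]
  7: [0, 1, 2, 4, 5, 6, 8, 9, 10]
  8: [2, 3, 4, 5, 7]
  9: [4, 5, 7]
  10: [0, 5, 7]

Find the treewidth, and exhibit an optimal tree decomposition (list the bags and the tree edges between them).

Every bag has size at most 4, so the width is 4 − 1 = 3 and tw(G) ≤ 3. On the other hand G contains the 4-clique {3, 4, 5, 8}. A clique must lie in a single bag of any decomposition, so no decomposition can have width below 3. Therefore the treewidth is 3.

Treewidth 3.
Bags: B1 = {0, 4, 5, 7}  B2 = {4, 5, 7, 8}  B3 = {0, 5, 7, 10}  B4 = {4, 5, 6, 7}  B5 = {2, 5, 7, 8}  B6 = {1, 2, 5, 7}  B7 = {4, 5, 7, 9}  B8 = {3, 4, 5, 8}
Tree: B1–B2, B1–B3, B1–B4, B2–B5, B5–B6, B1–B7, B2–B8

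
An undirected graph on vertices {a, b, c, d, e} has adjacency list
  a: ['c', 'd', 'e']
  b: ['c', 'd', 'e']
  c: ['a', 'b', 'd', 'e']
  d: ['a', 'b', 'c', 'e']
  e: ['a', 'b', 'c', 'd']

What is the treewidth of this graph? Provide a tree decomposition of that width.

Treewidth 3.
One such decomposition:
Bags: B1 = {b, c, d, e}  B2 = {a, c, d, e}
Tree: B1–B2

The largest bag has 4 vertices, giving width 3; this decomposition certifies tw(G) ≤ 3. For the lower bound, the 4 vertices {a, c, d, e} are pairwise adjacent, and any tree decomposition puts a clique entirely inside one bag — forcing width ≥ 3. Combining the bounds, tw(G) = 3.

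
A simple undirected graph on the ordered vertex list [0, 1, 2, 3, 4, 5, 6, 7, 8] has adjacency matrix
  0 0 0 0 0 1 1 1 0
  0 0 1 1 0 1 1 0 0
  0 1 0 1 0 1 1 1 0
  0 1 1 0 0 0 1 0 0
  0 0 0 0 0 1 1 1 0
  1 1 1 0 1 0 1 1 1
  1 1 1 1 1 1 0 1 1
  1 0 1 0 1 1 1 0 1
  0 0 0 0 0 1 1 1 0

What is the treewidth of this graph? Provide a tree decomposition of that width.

Each bag holds 4 vertices, so the decomposition has width 3, which upper-bounds the treewidth. For the lower bound, the 4 vertices {1, 2, 3, 6} are pairwise adjacent, and any tree decomposition puts a clique entirely inside one bag — forcing width ≥ 3. Combining the bounds, tw(G) = 3.

Treewidth 3.
One optimal decomposition is:
Bags: B1 = {1, 2, 3, 6}  B2 = {1, 2, 5, 6}  B3 = {2, 5, 6, 7}  B4 = {4, 5, 6, 7}  B5 = {0, 5, 6, 7}  B6 = {5, 6, 7, 8}
Tree: B1–B2, B2–B3, B3–B4, B4–B5, B5–B6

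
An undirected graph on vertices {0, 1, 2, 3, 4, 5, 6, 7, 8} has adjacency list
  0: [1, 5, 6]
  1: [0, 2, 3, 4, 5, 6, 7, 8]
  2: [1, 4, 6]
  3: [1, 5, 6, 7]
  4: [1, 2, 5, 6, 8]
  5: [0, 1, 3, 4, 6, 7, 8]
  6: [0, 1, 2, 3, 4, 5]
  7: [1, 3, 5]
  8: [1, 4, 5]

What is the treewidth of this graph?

A width-3 tree decomposition is:
Bags: B1 = {1, 2, 4, 6}  B2 = {1, 4, 5, 6}  B3 = {0, 1, 5, 6}  B4 = {1, 4, 5, 8}  B5 = {1, 3, 5, 6}  B6 = {1, 3, 5, 7}
Tree: B1–B2, B2–B3, B2–B4, B2–B5, B5–B6
The largest bag has 4 vertices, giving width 3; this decomposition certifies tw(G) ≤ 3. Conversely, {1, 2, 4, 6} is a clique of size 4, and the vertices of any clique must share a bag in every tree decomposition; so some bag has ≥ 4 vertices and tw(G) ≥ 3. Hence tw(G) = 3 exactly.

3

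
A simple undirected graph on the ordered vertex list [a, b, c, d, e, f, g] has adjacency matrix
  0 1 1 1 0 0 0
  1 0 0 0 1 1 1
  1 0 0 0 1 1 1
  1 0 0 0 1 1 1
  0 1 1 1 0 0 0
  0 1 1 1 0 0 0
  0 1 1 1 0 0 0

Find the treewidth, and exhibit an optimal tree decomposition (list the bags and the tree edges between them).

Each bag holds 4 vertices, so the decomposition has width 3, which upper-bounds the treewidth. For the lower bound: the 4 vertex sets {c,f}, {a,d}, {b}, {e} are disjoint, each induces a connected subgraph, and every pair is joined by at least one edge of G. Contracting each set to a single vertex therefore yields K_{4} as a minor, and since treewidth is minor-monotone, tw(G) ≥ tw(K_{4}) = 3. Therefore the treewidth is 3.

Treewidth 3.
One optimal decomposition is:
Bags: B1 = {b, c, d, f}  B2 = {a, b, c, d}  B3 = {b, c, d, e}  B4 = {b, c, d, g}
Tree: B1–B2, B2–B3, B3–B4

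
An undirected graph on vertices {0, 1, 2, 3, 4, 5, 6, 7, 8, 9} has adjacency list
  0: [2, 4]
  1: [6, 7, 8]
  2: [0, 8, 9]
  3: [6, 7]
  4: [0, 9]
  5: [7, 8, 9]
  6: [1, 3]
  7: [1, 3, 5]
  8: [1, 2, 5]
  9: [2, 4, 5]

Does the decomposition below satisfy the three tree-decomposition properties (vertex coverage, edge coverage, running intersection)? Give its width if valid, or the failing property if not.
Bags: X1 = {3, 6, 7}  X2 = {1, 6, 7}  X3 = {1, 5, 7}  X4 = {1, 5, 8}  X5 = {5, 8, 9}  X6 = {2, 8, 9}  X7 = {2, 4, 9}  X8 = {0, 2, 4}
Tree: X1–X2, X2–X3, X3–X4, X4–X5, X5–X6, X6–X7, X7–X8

Yes; width 2.

Checking the three conditions: (i) the bags cover all of {0, 1, 2, 3, 4, 5, 6, 7, 8, 9}; (ii) for each edge, some bag contains both endpoints; (iii) the bags containing any fixed vertex form a subtree. All hold, so the decomposition is valid with width 3 − 1 = 2.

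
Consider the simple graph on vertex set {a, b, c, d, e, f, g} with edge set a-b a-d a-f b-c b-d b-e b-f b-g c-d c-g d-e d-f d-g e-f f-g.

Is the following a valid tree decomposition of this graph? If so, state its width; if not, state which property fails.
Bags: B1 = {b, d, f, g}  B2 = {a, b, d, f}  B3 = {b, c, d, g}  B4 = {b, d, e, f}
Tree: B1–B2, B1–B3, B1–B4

Yes; width 3.

Every vertex of G appears in some bag (union = {a, b, c, d, e, f, g}); every edge is covered by a bag; and for each vertex v the set of bags containing v is connected in the bag tree. The decomposition is therefore valid. The largest bag has 4 vertices, so the width is 3.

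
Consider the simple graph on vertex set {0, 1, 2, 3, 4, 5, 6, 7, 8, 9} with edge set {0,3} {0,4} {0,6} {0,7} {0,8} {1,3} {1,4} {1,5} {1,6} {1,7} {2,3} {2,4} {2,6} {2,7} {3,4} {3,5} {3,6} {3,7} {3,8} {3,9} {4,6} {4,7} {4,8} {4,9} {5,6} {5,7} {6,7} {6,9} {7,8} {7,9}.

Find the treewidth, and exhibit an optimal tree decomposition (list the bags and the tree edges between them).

The largest bag has 5 vertices, giving width 4; this decomposition certifies tw(G) ≤ 4. For the lower bound, the 5 vertices {0, 3, 4, 7, 8} are pairwise adjacent, and any tree decomposition puts a clique entirely inside one bag — forcing width ≥ 4. Hence tw(G) = 4 exactly.

Treewidth 4.
One such decomposition:
Bags: B1 = {2, 3, 4, 6, 7}  B2 = {1, 3, 4, 6, 7}  B3 = {3, 4, 6, 7, 9}  B4 = {0, 3, 4, 6, 7}  B5 = {1, 3, 5, 6, 7}  B6 = {0, 3, 4, 7, 8}
Tree: B1–B2, B1–B3, B2–B4, B2–B5, B4–B6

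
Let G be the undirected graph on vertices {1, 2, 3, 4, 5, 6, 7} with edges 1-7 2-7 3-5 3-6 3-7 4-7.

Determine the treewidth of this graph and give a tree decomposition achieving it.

The largest bag has 2 vertices, giving width 1; this decomposition certifies tw(G) ≤ 1. G has an edge, so its treewidth is at least 1. Combining the bounds, tw(G) = 1.

Treewidth 1.
One optimal decomposition is:
Bags: B1 = {3, 5}  B2 = {3, 7}  B3 = {4, 7}  B4 = {3, 6}  B5 = {1, 7}  B6 = {2, 7}
Tree: B1–B2, B2–B3, B1–B4, B3–B5, B2–B6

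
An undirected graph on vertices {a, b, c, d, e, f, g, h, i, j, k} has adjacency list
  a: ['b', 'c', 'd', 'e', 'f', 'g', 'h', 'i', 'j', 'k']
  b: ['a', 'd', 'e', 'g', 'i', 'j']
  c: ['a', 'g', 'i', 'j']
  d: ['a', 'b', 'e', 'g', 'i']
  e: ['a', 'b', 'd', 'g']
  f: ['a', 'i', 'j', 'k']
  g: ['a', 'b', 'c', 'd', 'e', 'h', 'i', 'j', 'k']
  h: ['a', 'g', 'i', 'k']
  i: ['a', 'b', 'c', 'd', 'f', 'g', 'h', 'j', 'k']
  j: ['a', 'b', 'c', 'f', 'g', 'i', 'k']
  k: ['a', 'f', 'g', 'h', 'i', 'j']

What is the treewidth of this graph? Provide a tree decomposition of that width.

Treewidth 4.
One optimal decomposition is:
Bags: B1 = {a, f, i, j, k}  B2 = {a, g, i, j, k}  B3 = {a, g, h, i, k}  B4 = {a, b, g, i, j}  B5 = {a, b, d, g, i}  B6 = {a, b, d, e, g}  B7 = {a, c, g, i, j}
Tree: B1–B2, B2–B3, B2–B4, B4–B5, B5–B6, B4–B7

Each bag holds 5 vertices, so the decomposition has width 4, which upper-bounds the treewidth. Conversely, {a, b, d, e, g} is a clique of size 5, and the vertices of any clique must share a bag in every tree decomposition; so some bag has ≥ 5 vertices and tw(G) ≥ 4. The upper and lower bounds meet at 4, so that is the treewidth.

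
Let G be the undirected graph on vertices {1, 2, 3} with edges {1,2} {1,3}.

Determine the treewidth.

A width-1 tree decomposition is:
Bags: B1 = {1, 3}  B2 = {1, 2}
Tree: B1–B2
Each bag holds 2 vertices, so the decomposition has width 1, which upper-bounds the treewidth. Since G has at least one edge (e.g. 1–3), it is not an edgeless graph, so tw(G) ≥ 1. Hence tw(G) = 1 exactly.

1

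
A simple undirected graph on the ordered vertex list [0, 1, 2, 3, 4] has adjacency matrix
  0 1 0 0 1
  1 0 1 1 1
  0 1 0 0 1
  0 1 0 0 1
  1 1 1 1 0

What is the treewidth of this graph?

A width-2 tree decomposition is:
Bags: B1 = {1, 2, 4}  B2 = {1, 3, 4}  B3 = {0, 1, 4}
Tree: B1–B2, B2–B3
Every bag has size at most 3, so the width is 3 − 1 = 2 and tw(G) ≤ 2. Conversely, {0, 1, 4} is a clique of size 3, and the vertices of any clique must share a bag in every tree decomposition; so some bag has ≥ 3 vertices and tw(G) ≥ 2. Hence tw(G) = 2 exactly.

2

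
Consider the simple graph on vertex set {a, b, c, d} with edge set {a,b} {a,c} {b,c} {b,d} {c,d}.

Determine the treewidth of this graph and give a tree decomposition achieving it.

The largest bag has 3 vertices, giving width 2; this decomposition certifies tw(G) ≤ 2. On the other hand G contains the 3-clique {b, c, d}. A clique must lie in a single bag of any decomposition, so no decomposition can have width below 2. Therefore the treewidth is 2.

Treewidth 2.
One such decomposition:
Bags: B1 = {b, c, d}  B2 = {a, b, c}
Tree: B1–B2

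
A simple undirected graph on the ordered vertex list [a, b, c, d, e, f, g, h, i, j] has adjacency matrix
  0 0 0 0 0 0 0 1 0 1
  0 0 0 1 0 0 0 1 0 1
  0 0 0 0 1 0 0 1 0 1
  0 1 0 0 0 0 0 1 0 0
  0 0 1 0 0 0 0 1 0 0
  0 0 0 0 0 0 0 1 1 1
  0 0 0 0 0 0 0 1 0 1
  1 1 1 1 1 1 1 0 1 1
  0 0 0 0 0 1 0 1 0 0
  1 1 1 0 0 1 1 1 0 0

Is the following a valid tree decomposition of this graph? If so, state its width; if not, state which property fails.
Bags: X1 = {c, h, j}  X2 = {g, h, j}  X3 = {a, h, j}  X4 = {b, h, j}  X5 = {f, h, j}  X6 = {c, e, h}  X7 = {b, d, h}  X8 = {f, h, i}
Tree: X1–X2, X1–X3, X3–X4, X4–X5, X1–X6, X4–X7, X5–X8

Every vertex of G appears in some bag (union = {a, b, c, d, e, f, g, h, i, j}); every edge is covered by a bag; and for each vertex v the set of bags containing v is connected in the bag tree. The decomposition is therefore valid. The largest bag has 3 vertices, so the width is 2.

Yes; width 2.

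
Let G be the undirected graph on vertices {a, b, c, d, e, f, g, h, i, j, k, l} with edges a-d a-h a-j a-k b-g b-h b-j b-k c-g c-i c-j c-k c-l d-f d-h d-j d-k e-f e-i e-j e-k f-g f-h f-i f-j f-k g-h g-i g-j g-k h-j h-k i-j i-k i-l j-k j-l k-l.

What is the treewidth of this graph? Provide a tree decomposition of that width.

Each bag holds 5 vertices, so the decomposition has width 4, which upper-bounds the treewidth. For the lower bound, the 5 vertices {d, f, h, j, k} are pairwise adjacent, and any tree decomposition puts a clique entirely inside one bag — forcing width ≥ 4. Combining the bounds, tw(G) = 4.

Treewidth 4.
Bags: B1 = {f, g, i, j, k}  B2 = {f, g, h, j, k}  B3 = {d, f, h, j, k}  B4 = {a, d, h, j, k}  B5 = {b, g, h, j, k}  B6 = {c, g, i, j, k}  B7 = {e, f, i, j, k}  B8 = {c, i, j, k, l}
Tree: B1–B2, B2–B3, B3–B4, B2–B5, B1–B6, B1–B7, B6–B8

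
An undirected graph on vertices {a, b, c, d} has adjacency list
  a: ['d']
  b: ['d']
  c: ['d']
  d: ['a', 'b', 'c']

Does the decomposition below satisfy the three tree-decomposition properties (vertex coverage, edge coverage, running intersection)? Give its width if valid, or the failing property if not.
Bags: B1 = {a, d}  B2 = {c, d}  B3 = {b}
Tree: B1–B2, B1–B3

No — edge (d,b) lies in no bag.

A tree decomposition must satisfy three properties: every vertex lies in some bag; for every edge, both endpoints lie together in some bag; and for every vertex, the bags containing it form a connected subtree. Here edge (d,b) lies in no bag, so the decomposition is invalid.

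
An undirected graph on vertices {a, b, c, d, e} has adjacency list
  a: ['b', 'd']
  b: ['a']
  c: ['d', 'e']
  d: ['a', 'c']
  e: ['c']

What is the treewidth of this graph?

1

A width-1 tree decomposition is:
Bags: B1 = {a, b}  B2 = {a, d}  B3 = {c, d}  B4 = {c, e}
Tree: B1–B2, B2–B3, B3–B4
Each bag holds 2 vertices, so the decomposition has width 1, which upper-bounds the treewidth. G has an edge, so its treewidth is at least 1. Hence tw(G) = 1 exactly.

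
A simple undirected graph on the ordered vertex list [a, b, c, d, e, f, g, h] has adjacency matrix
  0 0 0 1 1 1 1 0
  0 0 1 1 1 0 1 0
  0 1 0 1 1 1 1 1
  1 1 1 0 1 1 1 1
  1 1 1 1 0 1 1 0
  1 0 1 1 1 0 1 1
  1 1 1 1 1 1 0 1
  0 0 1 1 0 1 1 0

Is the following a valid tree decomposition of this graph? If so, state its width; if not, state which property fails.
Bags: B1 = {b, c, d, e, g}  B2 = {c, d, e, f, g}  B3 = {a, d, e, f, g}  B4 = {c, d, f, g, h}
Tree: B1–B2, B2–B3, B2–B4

Vertex coverage: the bags together contain {a, b, c, d, e, f, g, h}, the full vertex set. Edge coverage: each edge of G has both endpoints in at least one bag. Running intersection: for every vertex, the bags containing it form a connected subtree. All three properties hold, so this is a valid tree decomposition of width max|bag| − 1 = 4, and hence tw(G) ≤ 4.

Yes; width 4.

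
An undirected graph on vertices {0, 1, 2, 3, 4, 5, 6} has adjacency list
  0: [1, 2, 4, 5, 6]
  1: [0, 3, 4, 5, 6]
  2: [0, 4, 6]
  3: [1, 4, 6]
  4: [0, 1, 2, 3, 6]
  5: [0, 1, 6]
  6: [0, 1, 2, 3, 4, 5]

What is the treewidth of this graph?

3

A width-3 tree decomposition is:
Bags: B1 = {0, 1, 4, 6}  B2 = {0, 1, 5, 6}  B3 = {1, 3, 4, 6}  B4 = {0, 2, 4, 6}
Tree: B1–B2, B1–B3, B1–B4
Every bag has size at most 4, so the width is 4 − 1 = 3 and tw(G) ≤ 3. On the other hand G contains the 4-clique {0, 1, 4, 6}. A clique must lie in a single bag of any decomposition, so no decomposition can have width below 3. Therefore the treewidth is 3.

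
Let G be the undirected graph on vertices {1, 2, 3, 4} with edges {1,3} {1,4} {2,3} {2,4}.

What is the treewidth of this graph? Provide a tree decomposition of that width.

Treewidth 2.
One such decomposition:
Bags: B1 = {1, 2, 4}  B2 = {1, 2, 3}
Tree: B1–B2

Every bag has size at most 3, so the width is 3 − 1 = 2 and tw(G) ≤ 2. For the lower bound, G contains the cycle 1–4–2–3–1, so G is not a forest; only forests have treewidth ≤ 1, hence tw(G) ≥ 2. Hence tw(G) = 2 exactly.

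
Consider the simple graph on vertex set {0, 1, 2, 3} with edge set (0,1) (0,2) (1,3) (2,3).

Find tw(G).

2

A width-2 tree decomposition is:
Bags: B1 = {1, 2, 3}  B2 = {0, 1, 2}
Tree: B1–B2
The largest bag has 3 vertices, giving width 2; this decomposition certifies tw(G) ≤ 2. Since 1–3–2–0–1 is a cycle in G, G is not acyclic. Forests are exactly the graphs of treewidth ≤ 1, so tw(G) ≥ 2. Therefore the treewidth is 2.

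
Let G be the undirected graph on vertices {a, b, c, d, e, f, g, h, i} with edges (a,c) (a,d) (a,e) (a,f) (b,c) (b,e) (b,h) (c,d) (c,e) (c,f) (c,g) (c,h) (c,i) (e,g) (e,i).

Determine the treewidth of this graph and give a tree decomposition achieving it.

The largest bag has 3 vertices, giving width 2; this decomposition certifies tw(G) ≤ 2. Conversely, {a, c, d} is a clique of size 3, and the vertices of any clique must share a bag in every tree decomposition; so some bag has ≥ 3 vertices and tw(G) ≥ 2. Therefore the treewidth is 2.

Treewidth 2.
Bags: B1 = {a, c, e}  B2 = {a, c, d}  B3 = {b, c, e}  B4 = {c, e, i}  B5 = {a, c, f}  B6 = {c, e, g}  B7 = {b, c, h}
Tree: B1–B2, B1–B3, B1–B4, B2–B5, B4–B6, B3–B7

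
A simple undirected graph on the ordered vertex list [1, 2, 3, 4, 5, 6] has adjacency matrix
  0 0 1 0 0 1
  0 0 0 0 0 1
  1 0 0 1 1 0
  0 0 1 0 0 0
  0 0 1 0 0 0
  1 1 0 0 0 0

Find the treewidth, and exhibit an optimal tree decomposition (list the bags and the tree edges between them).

Each bag holds 2 vertices, so the decomposition has width 1, which upper-bounds the treewidth. G has an edge, so its treewidth is at least 1. Combining the bounds, tw(G) = 1.

Treewidth 1.
One such decomposition:
Bags: B1 = {1, 6}  B2 = {1, 3}  B3 = {2, 6}  B4 = {3, 5}  B5 = {3, 4}
Tree: B1–B2, B1–B3, B2–B4, B4–B5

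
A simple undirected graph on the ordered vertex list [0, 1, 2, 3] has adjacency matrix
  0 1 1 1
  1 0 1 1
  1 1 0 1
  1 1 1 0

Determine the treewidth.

A width-3 tree decomposition is:
Bags: B1 = {0, 1, 2, 3}
Tree: (single bag)
A single bag containing all 4 vertices is trivially a valid decomposition of width 3. On the other hand G contains the 4-clique {0, 1, 2, 3}. A clique must lie in a single bag of any decomposition, so no decomposition can have width below 3. The upper and lower bounds meet at 3, so that is the treewidth.

3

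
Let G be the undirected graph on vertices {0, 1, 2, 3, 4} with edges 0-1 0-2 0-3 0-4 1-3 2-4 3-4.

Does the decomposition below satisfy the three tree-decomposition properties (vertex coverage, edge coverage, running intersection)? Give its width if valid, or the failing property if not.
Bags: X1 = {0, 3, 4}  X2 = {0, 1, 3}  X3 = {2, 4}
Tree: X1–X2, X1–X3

No — edge (0,2) lies in no bag.

A tree decomposition must satisfy three properties: every vertex lies in some bag; for every edge, both endpoints lie together in some bag; and for every vertex, the bags containing it form a connected subtree. Here edge (0,2) lies in no bag, so the decomposition is invalid.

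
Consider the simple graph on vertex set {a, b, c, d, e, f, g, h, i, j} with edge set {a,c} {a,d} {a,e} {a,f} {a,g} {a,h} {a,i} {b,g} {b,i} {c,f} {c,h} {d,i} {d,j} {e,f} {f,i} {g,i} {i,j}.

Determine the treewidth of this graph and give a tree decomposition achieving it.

Each bag holds 3 vertices, so the decomposition has width 2, which upper-bounds the treewidth. On the other hand G contains the 3-clique {d, i, j}. A clique must lie in a single bag of any decomposition, so no decomposition can have width below 2. Therefore the treewidth is 2.

Treewidth 2.
One optimal decomposition is:
Bags: B1 = {a, c, h}  B2 = {a, c, f}  B3 = {a, e, f}  B4 = {a, f, i}  B5 = {a, d, i}  B6 = {d, i, j}  B7 = {a, g, i}  B8 = {b, g, i}
Tree: B1–B2, B2–B3, B2–B4, B4–B5, B5–B6, B4–B7, B7–B8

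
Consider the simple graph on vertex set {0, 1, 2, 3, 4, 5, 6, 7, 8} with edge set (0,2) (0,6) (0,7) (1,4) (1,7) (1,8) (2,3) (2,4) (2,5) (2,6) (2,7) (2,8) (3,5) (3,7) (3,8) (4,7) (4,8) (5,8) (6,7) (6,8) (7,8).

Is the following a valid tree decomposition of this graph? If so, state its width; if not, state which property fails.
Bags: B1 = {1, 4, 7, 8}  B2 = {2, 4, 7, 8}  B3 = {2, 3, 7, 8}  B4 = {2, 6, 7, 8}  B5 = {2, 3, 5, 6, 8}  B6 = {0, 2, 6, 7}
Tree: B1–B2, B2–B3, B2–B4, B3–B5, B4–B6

No — bags containing vertex 6 are not connected in the tree.

A tree decomposition must satisfy three properties: every vertex lies in some bag; for every edge, both endpoints lie together in some bag; and for every vertex, the bags containing it form a connected subtree. Here bags containing vertex 6 are not connected in the tree, so the decomposition is invalid.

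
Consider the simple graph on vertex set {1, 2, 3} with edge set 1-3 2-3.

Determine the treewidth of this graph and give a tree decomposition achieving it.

The largest bag has 2 vertices, giving width 1; this decomposition certifies tw(G) ≤ 1. Any graph with an edge has treewidth ≥ 1, and G has the edge 3–2. The upper and lower bounds meet at 1, so that is the treewidth.

Treewidth 1.
One optimal decomposition is:
Bags: B1 = {2, 3}  B2 = {1, 3}
Tree: B1–B2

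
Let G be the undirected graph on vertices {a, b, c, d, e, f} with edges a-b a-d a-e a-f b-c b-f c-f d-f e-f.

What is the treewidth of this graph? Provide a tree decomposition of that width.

Every bag has size at most 3, so the width is 3 − 1 = 2 and tw(G) ≤ 2. Conversely, {b, c, f} is a clique of size 3, and the vertices of any clique must share a bag in every tree decomposition; so some bag has ≥ 3 vertices and tw(G) ≥ 2. Therefore the treewidth is 2.

Treewidth 2.
One such decomposition:
Bags: B1 = {a, b, f}  B2 = {a, e, f}  B3 = {a, d, f}  B4 = {b, c, f}
Tree: B1–B2, B1–B3, B1–B4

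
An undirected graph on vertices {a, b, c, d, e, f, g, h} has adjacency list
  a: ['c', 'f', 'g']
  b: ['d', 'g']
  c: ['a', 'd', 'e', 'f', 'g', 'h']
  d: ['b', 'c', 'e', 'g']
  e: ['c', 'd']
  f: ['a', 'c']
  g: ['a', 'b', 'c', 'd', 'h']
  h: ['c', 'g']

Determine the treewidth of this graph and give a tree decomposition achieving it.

Treewidth 2.
One optimal decomposition is:
Bags: B1 = {c, g, h}  B2 = {c, d, g}  B3 = {b, d, g}  B4 = {a, c, g}  B5 = {c, d, e}  B6 = {a, c, f}
Tree: B1–B2, B2–B3, B2–B4, B2–B5, B4–B6

Every bag has size at most 3, so the width is 3 − 1 = 2 and tw(G) ≤ 2. For the lower bound, the 3 vertices {c, d, g} are pairwise adjacent, and any tree decomposition puts a clique entirely inside one bag — forcing width ≥ 2. Hence tw(G) = 2 exactly.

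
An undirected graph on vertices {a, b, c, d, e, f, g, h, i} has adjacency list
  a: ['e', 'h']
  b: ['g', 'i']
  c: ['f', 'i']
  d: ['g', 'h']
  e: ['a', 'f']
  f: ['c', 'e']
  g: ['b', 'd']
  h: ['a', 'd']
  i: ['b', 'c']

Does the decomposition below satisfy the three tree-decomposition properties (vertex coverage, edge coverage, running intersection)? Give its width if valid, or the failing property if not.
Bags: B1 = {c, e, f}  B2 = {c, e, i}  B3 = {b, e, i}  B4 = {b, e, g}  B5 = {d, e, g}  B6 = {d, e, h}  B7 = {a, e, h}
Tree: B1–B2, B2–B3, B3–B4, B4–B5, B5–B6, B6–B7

Yes; width 2.

Every vertex of G appears in some bag (union = {a, b, c, d, e, f, g, h, i}); every edge is covered by a bag; and for each vertex v the set of bags containing v is connected in the bag tree. The decomposition is therefore valid. The largest bag has 3 vertices, so the width is 2.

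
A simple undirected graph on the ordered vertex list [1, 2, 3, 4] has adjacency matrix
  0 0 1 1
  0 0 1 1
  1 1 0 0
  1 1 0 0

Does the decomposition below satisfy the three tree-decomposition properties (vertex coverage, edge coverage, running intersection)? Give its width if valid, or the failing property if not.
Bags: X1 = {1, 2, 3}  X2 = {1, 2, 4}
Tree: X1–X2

Vertex coverage: the bags together contain {1, 2, 3, 4}, the full vertex set. Edge coverage: each edge of G has both endpoints in at least one bag. Running intersection: for every vertex, the bags containing it form a connected subtree. All three properties hold, so this is a valid tree decomposition of width max|bag| − 1 = 2, and hence tw(G) ≤ 2.

Yes; width 2.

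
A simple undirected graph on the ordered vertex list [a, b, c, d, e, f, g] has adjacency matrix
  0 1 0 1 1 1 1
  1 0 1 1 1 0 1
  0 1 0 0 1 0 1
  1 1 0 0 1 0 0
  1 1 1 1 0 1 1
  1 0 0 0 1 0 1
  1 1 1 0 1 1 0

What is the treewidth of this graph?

A width-3 tree decomposition is:
Bags: B1 = {b, c, e, g}  B2 = {a, b, e, g}  B3 = {a, e, f, g}  B4 = {a, b, d, e}
Tree: B1–B2, B2–B3, B2–B4
Each bag holds 4 vertices, so the decomposition has width 3, which upper-bounds the treewidth. Conversely, {a, b, d, e} is a clique of size 4, and the vertices of any clique must share a bag in every tree decomposition; so some bag has ≥ 4 vertices and tw(G) ≥ 3. The upper and lower bounds meet at 3, so that is the treewidth.

3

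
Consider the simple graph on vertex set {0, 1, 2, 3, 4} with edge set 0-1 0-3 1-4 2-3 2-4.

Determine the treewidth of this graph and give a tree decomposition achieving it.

Every bag has size at most 3, so the width is 3 − 1 = 2 and tw(G) ≤ 2. For the lower bound, G contains the cycle 2–3–0–1–4–2, so G is not a forest; only forests have treewidth ≤ 1, hence tw(G) ≥ 2. Combining the bounds, tw(G) = 2.

Treewidth 2.
Bags: B1 = {0, 2, 3}  B2 = {0, 1, 2}  B3 = {1, 2, 4}
Tree: B1–B2, B2–B3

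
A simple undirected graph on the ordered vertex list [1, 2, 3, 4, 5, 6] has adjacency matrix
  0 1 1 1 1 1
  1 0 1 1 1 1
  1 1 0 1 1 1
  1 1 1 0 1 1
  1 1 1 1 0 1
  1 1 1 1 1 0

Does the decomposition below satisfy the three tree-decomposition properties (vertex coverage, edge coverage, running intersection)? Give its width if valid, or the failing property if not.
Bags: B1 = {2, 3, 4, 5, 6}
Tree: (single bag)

A tree decomposition must satisfy three properties: every vertex lies in some bag; for every edge, both endpoints lie together in some bag; and for every vertex, the bags containing it form a connected subtree. Here vertex 1 appears in no bag, so the decomposition is invalid.

No — vertex 1 appears in no bag.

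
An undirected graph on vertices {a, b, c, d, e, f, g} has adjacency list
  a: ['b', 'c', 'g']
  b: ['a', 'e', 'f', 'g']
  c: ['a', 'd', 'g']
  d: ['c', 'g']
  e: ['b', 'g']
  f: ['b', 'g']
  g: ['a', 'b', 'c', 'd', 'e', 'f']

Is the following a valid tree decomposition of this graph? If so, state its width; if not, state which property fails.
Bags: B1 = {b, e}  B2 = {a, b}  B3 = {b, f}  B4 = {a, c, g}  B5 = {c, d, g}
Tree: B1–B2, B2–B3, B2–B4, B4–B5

A tree decomposition must satisfy three properties: every vertex lies in some bag; for every edge, both endpoints lie together in some bag; and for every vertex, the bags containing it form a connected subtree. Here edge (g,b) lies in no bag, so the decomposition is invalid.

No — edge (g,b) lies in no bag.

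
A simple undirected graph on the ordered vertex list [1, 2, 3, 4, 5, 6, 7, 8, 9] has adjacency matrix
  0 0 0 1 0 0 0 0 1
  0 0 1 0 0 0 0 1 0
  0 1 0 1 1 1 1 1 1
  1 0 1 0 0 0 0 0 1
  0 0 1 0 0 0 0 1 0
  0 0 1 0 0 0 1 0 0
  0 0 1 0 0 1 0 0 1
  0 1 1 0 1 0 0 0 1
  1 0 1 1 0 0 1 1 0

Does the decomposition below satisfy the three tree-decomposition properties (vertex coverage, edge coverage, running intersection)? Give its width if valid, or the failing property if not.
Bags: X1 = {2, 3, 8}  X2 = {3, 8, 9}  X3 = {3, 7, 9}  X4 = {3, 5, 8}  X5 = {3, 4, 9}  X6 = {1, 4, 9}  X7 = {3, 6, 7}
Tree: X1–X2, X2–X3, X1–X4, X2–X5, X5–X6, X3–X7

Every vertex of G appears in some bag (union = {1, 2, 3, 4, 5, 6, 7, 8, 9}); every edge is covered by a bag; and for each vertex v the set of bags containing v is connected in the bag tree. The decomposition is therefore valid. The largest bag has 3 vertices, so the width is 2.

Yes; width 2.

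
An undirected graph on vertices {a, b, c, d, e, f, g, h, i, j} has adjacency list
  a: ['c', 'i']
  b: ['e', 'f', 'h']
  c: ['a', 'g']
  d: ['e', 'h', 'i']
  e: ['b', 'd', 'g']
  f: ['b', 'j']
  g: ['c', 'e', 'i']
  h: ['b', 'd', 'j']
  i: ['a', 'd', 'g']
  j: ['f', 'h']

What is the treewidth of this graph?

A width-2 tree decomposition is:
Bags: B1 = {a, c, i}  B2 = {c, g, i}  B3 = {d, g, i}  B4 = {d, e, g}  B5 = {d, e, h}  B6 = {b, e, h}  B7 = {b, h, j}  B8 = {b, f, j}
Tree: B1–B2, B2–B3, B3–B4, B4–B5, B5–B6, B6–B7, B7–B8
The largest bag has 3 vertices, giving width 2; this decomposition certifies tw(G) ≤ 2. For the lower bound, G contains the cycle a–c–g–i–a, so G is not a forest; only forests have treewidth ≤ 1, hence tw(G) ≥ 2. Therefore the treewidth is 2.

2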